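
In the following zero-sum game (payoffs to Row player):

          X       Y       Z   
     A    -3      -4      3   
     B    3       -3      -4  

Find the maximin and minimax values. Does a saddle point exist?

Maximin = -4, Minimax = -3, Saddle: False

Work:
Row minimums: [-4, -4] → maximin = -4
Column maximums: [3, -3, 3] → minimax = -3
No saddle point (maximin ≠ minimax). Mixed strategy needed.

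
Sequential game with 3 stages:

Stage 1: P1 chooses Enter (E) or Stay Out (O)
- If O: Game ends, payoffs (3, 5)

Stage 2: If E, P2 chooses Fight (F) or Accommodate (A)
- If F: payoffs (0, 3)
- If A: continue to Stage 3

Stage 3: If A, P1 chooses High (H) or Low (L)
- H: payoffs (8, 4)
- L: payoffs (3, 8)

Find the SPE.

SPE: (E, A, H); Outcome (8, 4)

Work:
Stage 3: P1 chooses H (8 vs 3)
Stage 2: P2: F->3, A->4 (anticipating H). Choose A
Stage 1: P1: O->3, E->8 (anticipating A, H). Choose E
SPE path: E -> A -> H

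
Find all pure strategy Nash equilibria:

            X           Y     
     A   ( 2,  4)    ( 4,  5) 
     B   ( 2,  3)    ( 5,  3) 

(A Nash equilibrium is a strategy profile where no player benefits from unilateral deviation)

Nash equilibrium: (B, X), (B, Y)

Work:
Best responses:
  P1 vs X: payoffs [2, 2] → best response A/B (payoff 2)
  P1 vs Y: payoffs [4, 5] → best response B (payoff 5)
  P2 vs A: payoffs [4, 5] → best response Y (payoff 5)
  P2 vs B: payoffs [3, 3] → best response X/Y (payoff 3)
Mutual best responses: (B,X), (B,Y) → Nash equilibria.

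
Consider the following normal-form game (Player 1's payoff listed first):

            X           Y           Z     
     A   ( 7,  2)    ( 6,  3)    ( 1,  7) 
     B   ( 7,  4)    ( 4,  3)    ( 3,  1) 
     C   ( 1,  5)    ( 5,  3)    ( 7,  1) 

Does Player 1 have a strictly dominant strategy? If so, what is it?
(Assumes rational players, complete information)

No strictly dominant strategy exists for Player 1

Work:
A strategy strictly dominates another if it gives a strictly higher payoff against every opponent action. Compare each pair of P1's strategies column-by-column:
  A vs B: [7 vs 7, 6 vs 4, 1 vs 3] → A does not strictly dominate B (column X: 7 ≤ 7)
  A vs C: [7 vs 1, 6 vs 5, 1 vs 7] → A does not strictly dominate C (column Z: 1 ≤ 7)
  B vs A: [7 vs 7, 4 vs 6, 3 vs 1] → B does not strictly dominate A (column X: 7 ≤ 7)
  B vs C: [7 vs 1, 4 vs 5, 3 vs 7] → B does not strictly dominate C (column Y: 4 ≤ 5)
  C vs A: [1 vs 7, 5 vs 6, 7 vs 1] → C does not strictly dominate A (column X: 1 ≤ 7)
  C vs B: [1 vs 7, 5 vs 4, 7 vs 3] → C does not strictly dominate B (column X: 1 ≤ 7)
No single strategy strictly dominates all others → no strictly dominant strategy.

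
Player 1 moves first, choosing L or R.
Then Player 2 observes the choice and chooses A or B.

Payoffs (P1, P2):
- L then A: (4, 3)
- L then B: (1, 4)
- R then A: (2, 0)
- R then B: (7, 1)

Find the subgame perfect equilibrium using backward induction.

P1 plays R, P2 plays B after L and B after R; Payoff (7, 1)

Work:
Backward induction:
After L: P2 chooses B → P1 gets 1
After R: P2 chooses B → P1 gets 7
P1 chooses R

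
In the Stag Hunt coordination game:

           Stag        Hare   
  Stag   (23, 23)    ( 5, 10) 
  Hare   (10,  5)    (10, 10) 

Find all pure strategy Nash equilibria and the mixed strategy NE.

Pure NE: (Stag, Stag) and (Hare, Hare); Mixed NE: p = 0.2778, q = 0.2778

Work:
Check pure NE:
(Stag, Stag): (23, 23) - no unilateral deviation beneficial
(Hare, Hare): (10, 10) - no unilateral deviation beneficial
Mixed NE: P1 plays Stag with p = 0.2778, P2 plays Stag with q = 0.2778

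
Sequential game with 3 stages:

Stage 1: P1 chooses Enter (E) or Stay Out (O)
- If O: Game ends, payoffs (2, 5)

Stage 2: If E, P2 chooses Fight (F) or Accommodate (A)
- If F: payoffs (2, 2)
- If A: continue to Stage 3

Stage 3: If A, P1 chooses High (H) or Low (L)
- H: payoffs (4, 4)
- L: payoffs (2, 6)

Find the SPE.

SPE: (E, A, H); Outcome (4, 4)

Work:
Stage 3: P1 chooses H (4 vs 2)
Stage 2: P2: F->2, A->4 (anticipating H). Choose A
Stage 1: P1: O->2, E->4 (anticipating A, H). Choose E
SPE path: E -> A -> H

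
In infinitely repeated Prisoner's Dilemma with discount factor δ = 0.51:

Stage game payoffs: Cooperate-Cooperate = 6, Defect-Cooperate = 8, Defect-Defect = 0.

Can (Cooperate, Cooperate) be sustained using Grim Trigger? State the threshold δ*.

δ* = 0.25; since δ = 0.51 ≥ 0.25, cooperation can be sustained

Work:
For Grim Trigger:
Cooperate forever: 6/(1-δ)
Defect then punished: 8 + 0·δ/(1-δ)
Need: 6/(1-δ) ≥ 8 + 0·δ/(1-δ)
Solving: δ ≥ (T-R)/(T-P) = (8-6)/(8-0) = 0.25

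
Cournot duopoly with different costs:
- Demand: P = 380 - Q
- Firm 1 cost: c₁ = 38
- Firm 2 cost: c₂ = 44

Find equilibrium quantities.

q₁* = 116.0, q₂* = 110.0

Work:
Reaction: q₁ = (380 - 38 - q₂)/2
Reaction: q₂ = (380 - 44 - q₁)/2
Solve simultaneously:
q₁* = (380 - 2×38 + 44)/3 = 116.0
q₂* = (380 - 2×44 + 38)/3 = 110.0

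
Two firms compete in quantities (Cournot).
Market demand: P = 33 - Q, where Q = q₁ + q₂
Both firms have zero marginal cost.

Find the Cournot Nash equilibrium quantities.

q₁* = q₂* = 11.0; P* = 11.0

Work:
Profit: π_i = P·q_i = (a - q_i - q_j)·q_i
FOC: ∂π_i/∂q_i = a - 2q_i - q_j = 0
Reaction function: q_i = (33 - q_j)/2
Symmetry: q* = 33/3 = 11.0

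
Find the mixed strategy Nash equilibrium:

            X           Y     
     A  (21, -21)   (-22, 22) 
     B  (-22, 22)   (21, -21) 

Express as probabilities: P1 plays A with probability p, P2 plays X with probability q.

p = 0.5, q = 0.5

Work:
Find probabilities that make opponent indifferent:
P2 chooses q to make P1 indifferent between A and B
P1 chooses p to make P2 indifferent between X and Y
Mixed NE: P1 plays (A: 0.5, B: 0.5), P2 plays (X: 0.5, Y: 0.5)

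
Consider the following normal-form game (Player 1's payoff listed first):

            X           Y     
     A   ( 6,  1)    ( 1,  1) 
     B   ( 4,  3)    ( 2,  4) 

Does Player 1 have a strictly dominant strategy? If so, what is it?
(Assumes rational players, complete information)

No strictly dominant strategy exists for Player 1

Work:
A strategy strictly dominates another if it gives a strictly higher payoff against every opponent action. Compare each pair of P1's strategies column-by-column:
  A vs B: [6 vs 4, 1 vs 2] → A does not strictly dominate B (column Y: 1 ≤ 2)
  B vs A: [4 vs 6, 2 vs 1] → B does not strictly dominate A (column X: 4 ≤ 6)
No single strategy strictly dominates all others → no strictly dominant strategy.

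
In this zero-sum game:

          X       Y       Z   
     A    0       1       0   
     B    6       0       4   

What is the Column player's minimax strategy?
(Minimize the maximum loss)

Column should play Y, value = 1

Work:
Column player minimizes Row's maximum payoff:
Column X: max payoff to Row = 6
Column Y: max payoff to Row = 1
Column Z: max payoff to Row = 4
Minimum is 1, achieved by column Y.
Minimax strategy: Y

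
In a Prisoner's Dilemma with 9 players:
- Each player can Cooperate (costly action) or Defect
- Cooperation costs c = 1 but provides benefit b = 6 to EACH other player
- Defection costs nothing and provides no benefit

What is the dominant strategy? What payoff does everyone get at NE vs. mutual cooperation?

Dominant: Defect; NE payoff = 0; Coop payoff = 47

Work:
Defect dominates (saves cost c = 1, benefit to others is external)
NE: All defect → everyone gets 0
If all cooperate: each receives (8)×6 - 1 = 47
Social dilemma: 47 > 0 but NE gives 0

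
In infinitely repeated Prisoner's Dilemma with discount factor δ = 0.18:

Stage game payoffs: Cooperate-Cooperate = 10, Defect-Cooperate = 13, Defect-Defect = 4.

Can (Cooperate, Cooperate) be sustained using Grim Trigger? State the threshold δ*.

δ* = 0.3333; since δ = 0.18 < 0.3333, cooperation cannot be sustained

Work:
For Grim Trigger:
Cooperate forever: 10/(1-δ)
Defect then punished: 13 + 4·δ/(1-δ)
Need: 10/(1-δ) ≥ 13 + 4·δ/(1-δ)
Solving: δ ≥ (T-R)/(T-P) = (13-10)/(13-4) = 0.3333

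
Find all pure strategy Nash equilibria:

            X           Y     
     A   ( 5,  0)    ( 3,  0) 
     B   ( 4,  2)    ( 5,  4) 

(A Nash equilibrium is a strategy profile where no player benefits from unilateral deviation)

Nash equilibrium: (A, X), (B, Y)

Work:
Best responses:
  P1 vs X: payoffs [5, 4] → best response A (payoff 5)
  P1 vs Y: payoffs [3, 5] → best response B (payoff 5)
  P2 vs A: payoffs [0, 0] → best response X/Y (payoff 0)
  P2 vs B: payoffs [2, 4] → best response Y (payoff 4)
Mutual best responses: (A,X), (B,Y) → Nash equilibria.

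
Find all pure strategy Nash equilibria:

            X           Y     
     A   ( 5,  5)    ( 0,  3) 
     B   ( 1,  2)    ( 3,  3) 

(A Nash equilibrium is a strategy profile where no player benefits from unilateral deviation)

Nash equilibrium: (A, X), (B, Y)

Work:
Best responses:
  P1 vs X: payoffs [5, 1] → best response A (payoff 5)
  P1 vs Y: payoffs [0, 3] → best response B (payoff 3)
  P2 vs A: payoffs [5, 3] → best response X (payoff 5)
  P2 vs B: payoffs [2, 3] → best response Y (payoff 3)
Mutual best responses: (A,X), (B,Y) → Nash equilibria.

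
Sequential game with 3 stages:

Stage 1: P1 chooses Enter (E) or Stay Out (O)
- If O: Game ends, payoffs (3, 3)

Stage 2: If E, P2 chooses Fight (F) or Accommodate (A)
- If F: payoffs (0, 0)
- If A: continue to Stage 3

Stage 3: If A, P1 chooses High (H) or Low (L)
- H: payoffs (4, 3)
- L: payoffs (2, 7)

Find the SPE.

SPE: (E, A, H); Outcome (4, 3)

Work:
Stage 3: P1 chooses H (4 vs 2)
Stage 2: P2: F->0, A->3 (anticipating H). Choose A
Stage 1: P1: O->3, E->4 (anticipating A, H). Choose E
SPE path: E -> A -> H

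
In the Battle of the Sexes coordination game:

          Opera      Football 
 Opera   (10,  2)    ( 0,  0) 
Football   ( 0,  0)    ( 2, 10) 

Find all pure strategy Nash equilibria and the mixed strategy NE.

Pure NE: (Opera, Opera) and (Football, Football); Mixed NE: p = 0.8333, q = 0.1667

Work:
Check pure NE:
(Opera, Opera): (10, 2) - no unilateral deviation beneficial
(Football, Football): (2, 10) - no unilateral deviation beneficial
Mixed NE: P1 plays Opera with p = 0.8333, P2 plays Opera with q = 0.1667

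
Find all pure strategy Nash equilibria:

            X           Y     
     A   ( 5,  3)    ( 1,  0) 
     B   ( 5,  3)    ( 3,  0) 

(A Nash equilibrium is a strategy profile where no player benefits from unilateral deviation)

Nash equilibrium: (A, X), (B, X)

Work:
Best responses:
  P1 vs X: payoffs [5, 5] → best response A/B (payoff 5)
  P1 vs Y: payoffs [1, 3] → best response B (payoff 3)
  P2 vs A: payoffs [3, 0] → best response X (payoff 3)
  P2 vs B: payoffs [3, 0] → best response X (payoff 3)
Mutual best responses: (A,X), (B,X) → Nash equilibria.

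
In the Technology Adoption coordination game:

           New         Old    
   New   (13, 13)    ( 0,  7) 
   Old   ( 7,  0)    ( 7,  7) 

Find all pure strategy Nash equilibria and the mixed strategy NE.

Pure NE: (New, New) and (Old, Old); Mixed NE: p = 0.5385, q = 0.5385

Work:
Check pure NE:
(New, New): (13, 13) - no unilateral deviation beneficial
(Old, Old): (7, 7) - no unilateral deviation beneficial
Mixed NE: P1 plays New with p = 0.5385, P2 plays New with q = 0.5385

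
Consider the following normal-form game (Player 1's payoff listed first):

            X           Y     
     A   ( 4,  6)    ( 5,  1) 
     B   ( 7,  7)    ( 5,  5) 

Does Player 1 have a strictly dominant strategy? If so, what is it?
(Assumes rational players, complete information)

No strictly dominant strategy exists for Player 1

Work:
A strategy strictly dominates another if it gives a strictly higher payoff against every opponent action. Compare each pair of P1's strategies column-by-column:
  A vs B: [4 vs 7, 5 vs 5] → A does not strictly dominate B (column X: 4 ≤ 7)
  B vs A: [7 vs 4, 5 vs 5] → B does not strictly dominate A (column Y: 5 ≤ 5)
No single strategy strictly dominates all others → no strictly dominant strategy.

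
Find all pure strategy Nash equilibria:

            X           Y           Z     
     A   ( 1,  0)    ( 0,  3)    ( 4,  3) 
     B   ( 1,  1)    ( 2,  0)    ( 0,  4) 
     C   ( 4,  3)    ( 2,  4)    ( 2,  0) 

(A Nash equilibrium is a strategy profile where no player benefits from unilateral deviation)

Nash equilibrium: (A, Z), (C, Y)

Work:
Best responses:
  P1 vs X: payoffs [1, 1, 4] → best response C (payoff 4)
  P1 vs Y: payoffs [0, 2, 2] → best response B/C (payoff 2)
  P1 vs Z: payoffs [4, 0, 2] → best response A (payoff 4)
  P2 vs A: payoffs [0, 3, 3] → best response Y/Z (payoff 3)
  P2 vs B: payoffs [1, 0, 4] → best response Z (payoff 4)
  P2 vs C: payoffs [3, 4, 0] → best response Y (payoff 4)
Mutual best responses: (A,Z), (C,Y) → Nash equilibria.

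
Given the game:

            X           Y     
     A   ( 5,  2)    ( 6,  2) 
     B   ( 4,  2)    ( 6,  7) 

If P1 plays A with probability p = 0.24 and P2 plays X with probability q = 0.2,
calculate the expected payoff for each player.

E[P1] = 5.648, E[P2] = 5.04

Work:
E[P1] = p·q·π₁(A,X) + p·(1-q)·π₁(A,Y) + (1-p)·q·π₁(B,X) + (1-p)·(1-q)·π₁(B,Y)
= 0.24·0.2·5 + 0.24·0.8·6 + 0.76·0.2·4 + 0.76·0.8·6
= 5.648

E[P2] = 5.04 (similar calculation)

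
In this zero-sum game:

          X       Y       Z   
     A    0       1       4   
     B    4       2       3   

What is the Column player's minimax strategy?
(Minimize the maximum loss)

Column should play Y, value = 2

Work:
Column player minimizes Row's maximum payoff:
Column X: max payoff to Row = 4
Column Y: max payoff to Row = 2
Column Z: max payoff to Row = 4
Minimum is 2, achieved by column Y.
Minimax strategy: Y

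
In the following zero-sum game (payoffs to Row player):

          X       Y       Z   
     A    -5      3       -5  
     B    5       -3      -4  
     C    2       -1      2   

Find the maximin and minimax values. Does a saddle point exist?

Maximin = -1, Minimax = 2, Saddle: False

Work:
Row minimums: [-5, -4, -1] → maximin = -1
Column maximums: [5, 3, 2] → minimax = 2
No saddle point (maximin ≠ minimax). Mixed strategy needed.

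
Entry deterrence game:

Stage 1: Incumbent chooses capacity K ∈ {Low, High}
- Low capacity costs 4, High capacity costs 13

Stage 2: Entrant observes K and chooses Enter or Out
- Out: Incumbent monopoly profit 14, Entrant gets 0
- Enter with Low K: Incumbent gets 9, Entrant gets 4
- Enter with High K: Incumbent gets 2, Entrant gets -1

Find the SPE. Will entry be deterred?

SPE: (Low, Enter|Low, Out|High); Entry not deterred. Incumbent net profit = 5, Entrant gets 4

Work:
After Low K: Entrant enters (4 > 0)
After High K: Entrant stays out (-1 < 0)
Incumbent: Low → 9−4=5, High → 14−13=1
Incumbent chooses Low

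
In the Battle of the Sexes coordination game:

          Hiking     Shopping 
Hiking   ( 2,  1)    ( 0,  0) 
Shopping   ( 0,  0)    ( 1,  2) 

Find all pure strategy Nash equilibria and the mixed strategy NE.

Pure NE: (Hiking, Hiking) and (Shopping, Shopping); Mixed NE: p = 0.6667, q = 0.3333

Work:
Check pure NE:
(Hiking, Hiking): (2, 1) - no unilateral deviation beneficial
(Shopping, Shopping): (1, 2) - no unilateral deviation beneficial
Mixed NE: P1 plays Hiking with p = 0.6667, P2 plays Hiking with q = 0.3333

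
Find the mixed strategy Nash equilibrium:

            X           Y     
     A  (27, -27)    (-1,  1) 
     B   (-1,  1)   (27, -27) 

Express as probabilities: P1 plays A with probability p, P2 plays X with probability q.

p = 0.5, q = 0.5

Work:
Find probabilities that make opponent indifferent:
P2 chooses q to make P1 indifferent between A and B
P1 chooses p to make P2 indifferent between X and Y
Mixed NE: P1 plays (A: 0.5, B: 0.5), P2 plays (X: 0.5, Y: 0.5)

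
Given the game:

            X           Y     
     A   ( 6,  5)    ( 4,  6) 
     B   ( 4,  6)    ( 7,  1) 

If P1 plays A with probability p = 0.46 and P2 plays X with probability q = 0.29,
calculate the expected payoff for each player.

E[P1] = 5.417, E[P2] = 3.9496

Work:
E[P1] = p·q·π₁(A,X) + p·(1-q)·π₁(A,Y) + (1-p)·q·π₁(B,X) + (1-p)·(1-q)·π₁(B,Y)
= 0.46·0.29·6 + 0.46·0.71·4 + 0.54·0.29·4 + 0.54·0.71·7
= 5.417

E[P2] = 3.9496 (similar calculation)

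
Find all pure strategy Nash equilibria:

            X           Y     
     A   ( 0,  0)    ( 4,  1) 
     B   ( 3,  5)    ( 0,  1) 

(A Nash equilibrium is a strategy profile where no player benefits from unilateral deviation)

Nash equilibrium: (A, Y), (B, X)

Work:
Best responses:
  P1 vs X: payoffs [0, 3] → best response B (payoff 3)
  P1 vs Y: payoffs [4, 0] → best response A (payoff 4)
  P2 vs A: payoffs [0, 1] → best response Y (payoff 1)
  P2 vs B: payoffs [5, 1] → best response X (payoff 5)
Mutual best responses: (A,Y), (B,X) → Nash equilibria.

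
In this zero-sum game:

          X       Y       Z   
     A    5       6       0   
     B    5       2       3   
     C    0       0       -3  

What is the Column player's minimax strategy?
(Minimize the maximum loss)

Column should play Z, value = 3

Work:
Column player minimizes Row's maximum payoff:
Column X: max payoff to Row = 5
Column Y: max payoff to Row = 6
Column Z: max payoff to Row = 3
Minimum is 3, achieved by column Z.
Minimax strategy: Z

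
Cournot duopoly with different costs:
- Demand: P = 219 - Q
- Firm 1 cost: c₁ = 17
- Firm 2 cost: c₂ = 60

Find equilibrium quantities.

q₁* = 81.67, q₂* = 38.67

Work:
Reaction: q₁ = (219 - 17 - q₂)/2
Reaction: q₂ = (219 - 60 - q₁)/2
Solve simultaneously:
q₁* = (219 - 2×17 + 60)/3 = 81.67
q₂* = (219 - 2×60 + 17)/3 = 38.67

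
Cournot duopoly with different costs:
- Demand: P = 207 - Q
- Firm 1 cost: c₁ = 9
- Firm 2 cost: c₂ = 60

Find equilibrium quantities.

q₁* = 83.0, q₂* = 32.0

Work:
Reaction: q₁ = (207 - 9 - q₂)/2
Reaction: q₂ = (207 - 60 - q₁)/2
Solve simultaneously:
q₁* = (207 - 2×9 + 60)/3 = 83.0
q₂* = (207 - 2×60 + 9)/3 = 32.0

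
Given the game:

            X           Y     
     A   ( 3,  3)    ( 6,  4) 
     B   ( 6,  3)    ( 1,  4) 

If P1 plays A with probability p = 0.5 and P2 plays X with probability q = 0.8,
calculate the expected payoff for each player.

E[P1] = 4.3, E[P2] = 3.2

Work:
E[P1] = p·q·π₁(A,X) + p·(1-q)·π₁(A,Y) + (1-p)·q·π₁(B,X) + (1-p)·(1-q)·π₁(B,Y)
= 0.5·0.8·3 + 0.5·0.2·6 + 0.5·0.8·6 + 0.5·0.2·1
= 4.3

E[P2] = 3.2 (similar calculation)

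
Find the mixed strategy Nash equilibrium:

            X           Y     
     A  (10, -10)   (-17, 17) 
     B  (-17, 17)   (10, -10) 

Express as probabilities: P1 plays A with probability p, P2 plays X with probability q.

p = 0.5, q = 0.5

Work:
Find probabilities that make opponent indifferent:
P2 chooses q to make P1 indifferent between A and B
P1 chooses p to make P2 indifferent between X and Y
Mixed NE: P1 plays (A: 0.5, B: 0.5), P2 plays (X: 0.5, Y: 0.5)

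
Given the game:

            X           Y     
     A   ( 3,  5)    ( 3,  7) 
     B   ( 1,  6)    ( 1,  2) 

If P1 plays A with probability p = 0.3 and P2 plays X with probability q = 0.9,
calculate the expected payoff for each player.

E[P1] = 1.6, E[P2] = 5.48

Work:
E[P1] = p·q·π₁(A,X) + p·(1-q)·π₁(A,Y) + (1-p)·q·π₁(B,X) + (1-p)·(1-q)·π₁(B,Y)
= 0.3·0.9·3 + 0.3·0.1·3 + 0.7·0.9·1 + 0.7·0.1·1
= 1.6

E[P2] = 5.48 (similar calculation)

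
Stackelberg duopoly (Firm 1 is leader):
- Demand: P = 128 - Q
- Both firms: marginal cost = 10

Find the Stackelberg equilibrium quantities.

q₁* (leader) = 59.0, q₂* (follower) = 29.5

Work:
Follower's reaction: q₂ = (a - c - q₁)/2
Leader substitutes: π₁ = q₁·(a - q₁ - (a-c-q₁)/2 - c)
FOC: q₁* = (128 - 10)/2 = 59.00
Then: q₂* = (128 - 10 - 59.0)/2 = 29.50
Leader has first-mover advantage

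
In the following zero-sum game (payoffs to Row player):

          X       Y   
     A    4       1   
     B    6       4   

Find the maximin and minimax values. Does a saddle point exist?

Maximin = 4, Minimax = 4, Saddle: True

Work:
Row minimums: [1, 4] → maximin = 4
Column maximums: [6, 4] → minimax = 4
Saddle point exists! Game value = 4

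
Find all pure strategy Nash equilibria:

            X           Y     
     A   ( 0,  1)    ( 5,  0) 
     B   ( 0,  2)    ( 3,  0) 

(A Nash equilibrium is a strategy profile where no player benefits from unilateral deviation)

Nash equilibrium: (A, X), (B, X)

Work:
Best responses:
  P1 vs X: payoffs [0, 0] → best response A/B (payoff 0)
  P1 vs Y: payoffs [5, 3] → best response A (payoff 5)
  P2 vs A: payoffs [1, 0] → best response X (payoff 1)
  P2 vs B: payoffs [2, 0] → best response X (payoff 2)
Mutual best responses: (A,X), (B,X) → Nash equilibria.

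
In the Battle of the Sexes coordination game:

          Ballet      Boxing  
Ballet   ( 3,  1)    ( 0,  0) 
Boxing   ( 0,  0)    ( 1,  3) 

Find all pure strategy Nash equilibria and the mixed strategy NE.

Pure NE: (Ballet, Ballet) and (Boxing, Boxing); Mixed NE: p = 0.75, q = 0.25

Work:
Check pure NE:
(Ballet, Ballet): (3, 1) - no unilateral deviation beneficial
(Boxing, Boxing): (1, 3) - no unilateral deviation beneficial
Mixed NE: P1 plays Ballet with p = 0.75, P2 plays Ballet with q = 0.25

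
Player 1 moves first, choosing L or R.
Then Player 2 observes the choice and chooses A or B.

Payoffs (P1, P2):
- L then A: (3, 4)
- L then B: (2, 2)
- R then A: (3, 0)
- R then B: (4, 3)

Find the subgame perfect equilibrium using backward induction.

P1 plays R, P2 plays A after L and B after R; Payoff (4, 3)

Work:
Backward induction:
After L: P2 chooses A → P1 gets 3
After R: P2 chooses B → P1 gets 4
P1 chooses R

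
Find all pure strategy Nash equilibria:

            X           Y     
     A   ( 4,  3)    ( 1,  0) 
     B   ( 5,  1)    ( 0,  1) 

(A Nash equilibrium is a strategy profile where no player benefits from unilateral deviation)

Nash equilibrium: (B, X)

Work:
Best responses:
  P1 vs X: payoffs [4, 5] → best response B (payoff 5)
  P1 vs Y: payoffs [1, 0] → best response A (payoff 1)
  P2 vs A: payoffs [3, 0] → best response X (payoff 3)
  P2 vs B: payoffs [1, 1] → best response X/Y (payoff 1)
Mutual best responses: (B,X) → Nash equilibria.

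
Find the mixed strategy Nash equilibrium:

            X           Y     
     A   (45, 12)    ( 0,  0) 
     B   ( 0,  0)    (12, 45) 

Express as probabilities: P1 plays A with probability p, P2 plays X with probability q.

p = 0.7895, q = 0.2105

Work:
Find probabilities that make opponent indifferent:
P2 chooses q to make P1 indifferent between A and B
P1 chooses p to make P2 indifferent between X and Y
Mixed NE: P1 plays (A: 0.7895, B: 0.2105), P2 plays (X: 0.2105, Y: 0.7895)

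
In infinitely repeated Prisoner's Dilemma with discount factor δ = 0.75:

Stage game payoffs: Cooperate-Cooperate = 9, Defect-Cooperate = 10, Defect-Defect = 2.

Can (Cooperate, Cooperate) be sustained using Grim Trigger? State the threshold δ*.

δ* = 0.125; since δ = 0.75 ≥ 0.125, cooperation can be sustained

Work:
For Grim Trigger:
Cooperate forever: 9/(1-δ)
Defect then punished: 10 + 2·δ/(1-δ)
Need: 9/(1-δ) ≥ 10 + 2·δ/(1-δ)
Solving: δ ≥ (T-R)/(T-P) = (10-9)/(10-2) = 0.125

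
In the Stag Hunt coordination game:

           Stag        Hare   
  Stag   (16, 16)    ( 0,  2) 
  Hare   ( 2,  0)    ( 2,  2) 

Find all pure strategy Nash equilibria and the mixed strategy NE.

Pure NE: (Stag, Stag) and (Hare, Hare); Mixed NE: p = 0.125, q = 0.125

Work:
Check pure NE:
(Stag, Stag): (16, 16) - no unilateral deviation beneficial
(Hare, Hare): (2, 2) - no unilateral deviation beneficial
Mixed NE: P1 plays Stag with p = 0.125, P2 plays Stag with q = 0.125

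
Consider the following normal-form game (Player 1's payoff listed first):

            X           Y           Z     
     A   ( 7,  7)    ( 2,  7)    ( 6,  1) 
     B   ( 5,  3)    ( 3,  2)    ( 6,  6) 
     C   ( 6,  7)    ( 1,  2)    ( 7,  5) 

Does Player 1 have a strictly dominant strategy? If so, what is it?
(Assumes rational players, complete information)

No strictly dominant strategy exists for Player 1

Work:
A strategy strictly dominates another if it gives a strictly higher payoff against every opponent action. Compare each pair of P1's strategies column-by-column:
  A vs B: [7 vs 5, 2 vs 3, 6 vs 6] → A does not strictly dominate B (column Y: 2 ≤ 3)
  A vs C: [7 vs 6, 2 vs 1, 6 vs 7] → A does not strictly dominate C (column Z: 6 ≤ 7)
  B vs A: [5 vs 7, 3 vs 2, 6 vs 6] → B does not strictly dominate A (column X: 5 ≤ 7)
  B vs C: [5 vs 6, 3 vs 1, 6 vs 7] → B does not strictly dominate C (column X: 5 ≤ 6)
  C vs A: [6 vs 7, 1 vs 2, 7 vs 6] → C does not strictly dominate A (column X: 6 ≤ 7)
  C vs B: [6 vs 5, 1 vs 3, 7 vs 6] → C does not strictly dominate B (column Y: 1 ≤ 3)
No single strategy strictly dominates all others → no strictly dominant strategy.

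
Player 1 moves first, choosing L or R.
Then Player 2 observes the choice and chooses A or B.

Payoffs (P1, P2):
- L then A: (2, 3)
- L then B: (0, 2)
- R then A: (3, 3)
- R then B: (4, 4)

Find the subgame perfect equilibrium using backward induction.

P1 plays R, P2 plays A after L and B after R; Payoff (4, 4)

Work:
Backward induction:
After L: P2 chooses A → P1 gets 2
After R: P2 chooses B → P1 gets 4
P1 chooses R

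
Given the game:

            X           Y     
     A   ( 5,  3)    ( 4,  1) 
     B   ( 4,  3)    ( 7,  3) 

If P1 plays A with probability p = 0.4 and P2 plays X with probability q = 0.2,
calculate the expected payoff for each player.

E[P1] = 5.52, E[P2] = 2.36

Work:
E[P1] = p·q·π₁(A,X) + p·(1-q)·π₁(A,Y) + (1-p)·q·π₁(B,X) + (1-p)·(1-q)·π₁(B,Y)
= 0.4·0.2·5 + 0.4·0.8·4 + 0.6·0.2·4 + 0.6·0.8·7
= 5.52

E[P2] = 2.36 (similar calculation)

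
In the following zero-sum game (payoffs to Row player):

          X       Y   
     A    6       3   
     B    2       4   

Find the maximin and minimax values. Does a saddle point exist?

Maximin = 3, Minimax = 4, Saddle: False

Work:
Row minimums: [3, 2] → maximin = 3
Column maximums: [6, 4] → minimax = 4
No saddle point (maximin ≠ minimax). Mixed strategy needed.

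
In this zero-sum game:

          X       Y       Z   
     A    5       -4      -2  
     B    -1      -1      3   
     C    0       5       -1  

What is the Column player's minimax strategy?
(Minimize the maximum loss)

Column should play Z, value = 3

Work:
Column player minimizes Row's maximum payoff:
Column X: max payoff to Row = 5
Column Y: max payoff to Row = 5
Column Z: max payoff to Row = 3
Minimum is 3, achieved by column Z.
Minimax strategy: Z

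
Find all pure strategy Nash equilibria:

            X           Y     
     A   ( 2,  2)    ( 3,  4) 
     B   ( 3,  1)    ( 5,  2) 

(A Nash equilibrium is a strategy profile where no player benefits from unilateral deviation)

Nash equilibrium: (B, Y)

Work:
Best responses:
  P1 vs X: payoffs [2, 3] → best response B (payoff 3)
  P1 vs Y: payoffs [3, 5] → best response B (payoff 5)
  P2 vs A: payoffs [2, 4] → best response Y (payoff 4)
  P2 vs B: payoffs [1, 2] → best response Y (payoff 2)
Mutual best responses: (B,Y) → Nash equilibria.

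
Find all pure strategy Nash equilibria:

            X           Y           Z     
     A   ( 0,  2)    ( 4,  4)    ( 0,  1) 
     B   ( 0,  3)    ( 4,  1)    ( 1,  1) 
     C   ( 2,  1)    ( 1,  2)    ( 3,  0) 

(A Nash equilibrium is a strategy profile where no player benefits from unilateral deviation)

Nash equilibrium: (A, Y)

Work:
Best responses:
  P1 vs X: payoffs [0, 0, 2] → best response C (payoff 2)
  P1 vs Y: payoffs [4, 4, 1] → best response A/B (payoff 4)
  P1 vs Z: payoffs [0, 1, 3] → best response C (payoff 3)
  P2 vs A: payoffs [2, 4, 1] → best response Y (payoff 4)
  P2 vs B: payoffs [3, 1, 1] → best response X (payoff 3)
  P2 vs C: payoffs [1, 2, 0] → best response Y (payoff 2)
Mutual best responses: (A,Y) → Nash equilibria.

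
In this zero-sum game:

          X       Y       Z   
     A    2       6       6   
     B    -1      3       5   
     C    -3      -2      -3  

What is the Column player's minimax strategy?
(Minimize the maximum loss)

Column should play X, value = 2

Work:
Column player minimizes Row's maximum payoff:
Column X: max payoff to Row = 2
Column Y: max payoff to Row = 6
Column Z: max payoff to Row = 6
Minimum is 2, achieved by column X.
Minimax strategy: X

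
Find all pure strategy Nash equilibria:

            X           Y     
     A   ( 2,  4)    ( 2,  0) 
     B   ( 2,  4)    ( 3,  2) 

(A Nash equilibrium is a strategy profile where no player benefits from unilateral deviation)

Nash equilibrium: (A, X), (B, X)

Work:
Best responses:
  P1 vs X: payoffs [2, 2] → best response A/B (payoff 2)
  P1 vs Y: payoffs [2, 3] → best response B (payoff 3)
  P2 vs A: payoffs [4, 0] → best response X (payoff 4)
  P2 vs B: payoffs [4, 2] → best response X (payoff 4)
Mutual best responses: (A,X), (B,X) → Nash equilibria.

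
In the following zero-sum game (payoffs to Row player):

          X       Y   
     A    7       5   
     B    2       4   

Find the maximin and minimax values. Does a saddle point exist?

Maximin = 5, Minimax = 5, Saddle: True

Work:
Row minimums: [5, 2] → maximin = 5
Column maximums: [7, 5] → minimax = 5
Saddle point exists! Game value = 5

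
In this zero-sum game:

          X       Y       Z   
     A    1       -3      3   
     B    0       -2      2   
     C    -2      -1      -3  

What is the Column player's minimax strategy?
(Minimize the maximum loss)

Column should play Y, value = -1

Work:
Column player minimizes Row's maximum payoff:
Column X: max payoff to Row = 1
Column Y: max payoff to Row = -1
Column Z: max payoff to Row = 3
Minimum is -1, achieved by column Y.
Minimax strategy: Y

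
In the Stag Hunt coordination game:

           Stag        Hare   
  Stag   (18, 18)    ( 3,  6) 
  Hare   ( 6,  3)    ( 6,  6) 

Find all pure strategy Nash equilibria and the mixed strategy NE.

Pure NE: (Stag, Stag) and (Hare, Hare); Mixed NE: p = 0.2, q = 0.2

Work:
Check pure NE:
(Stag, Stag): (18, 18) - no unilateral deviation beneficial
(Hare, Hare): (6, 6) - no unilateral deviation beneficial
Mixed NE: P1 plays Stag with p = 0.2, P2 plays Stag with q = 0.2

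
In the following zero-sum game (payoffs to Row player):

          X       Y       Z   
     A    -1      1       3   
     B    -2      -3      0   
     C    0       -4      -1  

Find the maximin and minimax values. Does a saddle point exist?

Maximin = -1, Minimax = 0, Saddle: False

Work:
Row minimums: [-1, -3, -4] → maximin = -1
Column maximums: [0, 1, 3] → minimax = 0
No saddle point (maximin ≠ minimax). Mixed strategy needed.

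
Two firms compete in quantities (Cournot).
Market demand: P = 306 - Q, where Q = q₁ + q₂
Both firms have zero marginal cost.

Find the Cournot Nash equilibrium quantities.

q₁* = q₂* = 102.0; P* = 102.0

Work:
Profit: π_i = P·q_i = (a - q_i - q_j)·q_i
FOC: ∂π_i/∂q_i = a - 2q_i - q_j = 0
Reaction function: q_i = (306 - q_j)/2
Symmetry: q* = 306/3 = 102.0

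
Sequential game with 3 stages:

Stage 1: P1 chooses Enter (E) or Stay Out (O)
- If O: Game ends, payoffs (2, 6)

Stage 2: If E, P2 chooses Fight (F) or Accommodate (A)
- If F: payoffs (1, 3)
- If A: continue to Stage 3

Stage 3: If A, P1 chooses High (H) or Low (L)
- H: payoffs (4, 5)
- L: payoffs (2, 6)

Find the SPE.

SPE: (E, A, H); Outcome (4, 5)

Work:
Stage 3: P1 chooses H (4 vs 2)
Stage 2: P2: F->3, A->5 (anticipating H). Choose A
Stage 1: P1: O->2, E->4 (anticipating A, H). Choose E
SPE path: E -> A -> H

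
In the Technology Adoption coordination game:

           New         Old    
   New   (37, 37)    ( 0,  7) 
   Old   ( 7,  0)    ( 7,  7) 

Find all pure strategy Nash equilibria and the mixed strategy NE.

Pure NE: (New, New) and (Old, Old); Mixed NE: p = 0.1892, q = 0.1892

Work:
Check pure NE:
(New, New): (37, 37) - no unilateral deviation beneficial
(Old, Old): (7, 7) - no unilateral deviation beneficial
Mixed NE: P1 plays New with p = 0.1892, P2 plays New with q = 0.1892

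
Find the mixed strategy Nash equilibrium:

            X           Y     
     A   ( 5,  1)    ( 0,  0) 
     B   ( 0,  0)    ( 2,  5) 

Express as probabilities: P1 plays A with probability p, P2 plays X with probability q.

p = 0.8333, q = 0.2857

Work:
Find probabilities that make opponent indifferent:
P2 chooses q to make P1 indifferent between A and B
P1 chooses p to make P2 indifferent between X and Y
Mixed NE: P1 plays (A: 0.8333, B: 0.1667), P2 plays (X: 0.2857, Y: 0.7143)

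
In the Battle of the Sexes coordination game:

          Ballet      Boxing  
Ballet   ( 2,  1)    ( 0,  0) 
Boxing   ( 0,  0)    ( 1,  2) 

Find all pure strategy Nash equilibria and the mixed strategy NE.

Pure NE: (Ballet, Ballet) and (Boxing, Boxing); Mixed NE: p = 0.6667, q = 0.3333

Work:
Check pure NE:
(Ballet, Ballet): (2, 1) - no unilateral deviation beneficial
(Boxing, Boxing): (1, 2) - no unilateral deviation beneficial
Mixed NE: P1 plays Ballet with p = 0.6667, P2 plays Ballet with q = 0.3333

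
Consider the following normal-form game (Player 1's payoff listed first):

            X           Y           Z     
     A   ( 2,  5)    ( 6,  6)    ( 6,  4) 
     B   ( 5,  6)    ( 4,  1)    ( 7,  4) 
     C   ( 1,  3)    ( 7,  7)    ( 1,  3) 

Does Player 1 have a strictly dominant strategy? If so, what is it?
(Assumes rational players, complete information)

No strictly dominant strategy exists for Player 1

Work:
A strategy strictly dominates another if it gives a strictly higher payoff against every opponent action. Compare each pair of P1's strategies column-by-column:
  A vs B: [2 vs 5, 6 vs 4, 6 vs 7] → A does not strictly dominate B (column X: 2 ≤ 5)
  A vs C: [2 vs 1, 6 vs 7, 6 vs 1] → A does not strictly dominate C (column Y: 6 ≤ 7)
  B vs A: [5 vs 2, 4 vs 6, 7 vs 6] → B does not strictly dominate A (column Y: 4 ≤ 6)
  B vs C: [5 vs 1, 4 vs 7, 7 vs 1] → B does not strictly dominate C (column Y: 4 ≤ 7)
  C vs A: [1 vs 2, 7 vs 6, 1 vs 6] → C does not strictly dominate A (column X: 1 ≤ 2)
  C vs B: [1 vs 5, 7 vs 4, 1 vs 7] → C does not strictly dominate B (column X: 1 ≤ 5)
No single strategy strictly dominates all others → no strictly dominant strategy.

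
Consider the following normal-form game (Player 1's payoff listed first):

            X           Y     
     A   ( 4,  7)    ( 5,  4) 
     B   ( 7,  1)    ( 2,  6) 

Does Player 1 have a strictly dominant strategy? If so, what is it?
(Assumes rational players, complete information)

No strictly dominant strategy exists for Player 1

Work:
A strategy strictly dominates another if it gives a strictly higher payoff against every opponent action. Compare each pair of P1's strategies column-by-column:
  A vs B: [4 vs 7, 5 vs 2] → A does not strictly dominate B (column X: 4 ≤ 7)
  B vs A: [7 vs 4, 2 vs 5] → B does not strictly dominate A (column Y: 2 ≤ 5)
No single strategy strictly dominates all others → no strictly dominant strategy.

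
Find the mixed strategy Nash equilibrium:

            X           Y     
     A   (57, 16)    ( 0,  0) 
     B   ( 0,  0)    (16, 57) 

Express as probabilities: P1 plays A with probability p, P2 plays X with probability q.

p = 0.7808, q = 0.2192

Work:
Find probabilities that make opponent indifferent:
P2 chooses q to make P1 indifferent between A and B
P1 chooses p to make P2 indifferent between X and Y
Mixed NE: P1 plays (A: 0.7808, B: 0.2192), P2 plays (X: 0.2192, Y: 0.7808)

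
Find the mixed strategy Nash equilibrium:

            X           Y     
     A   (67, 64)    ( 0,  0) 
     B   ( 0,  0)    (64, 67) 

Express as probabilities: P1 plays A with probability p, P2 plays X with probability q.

p = 0.5115, q = 0.4885

Work:
Find probabilities that make opponent indifferent:
P2 chooses q to make P1 indifferent between A and B
P1 chooses p to make P2 indifferent between X and Y
Mixed NE: P1 plays (A: 0.5115, B: 0.4885), P2 plays (X: 0.4885, Y: 0.5115)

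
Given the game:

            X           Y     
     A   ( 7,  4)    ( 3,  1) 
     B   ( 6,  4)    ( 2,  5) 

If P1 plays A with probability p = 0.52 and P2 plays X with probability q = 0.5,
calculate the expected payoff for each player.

E[P1] = 4.52, E[P2] = 3.46

Work:
E[P1] = p·q·π₁(A,X) + p·(1-q)·π₁(A,Y) + (1-p)·q·π₁(B,X) + (1-p)·(1-q)·π₁(B,Y)
= 0.52·0.5·7 + 0.52·0.5·3 + 0.48·0.5·6 + 0.48·0.5·2
= 4.52

E[P2] = 3.46 (similar calculation)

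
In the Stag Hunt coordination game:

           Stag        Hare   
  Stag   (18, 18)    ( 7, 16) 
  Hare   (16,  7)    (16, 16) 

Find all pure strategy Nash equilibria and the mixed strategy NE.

Pure NE: (Stag, Stag) and (Hare, Hare); Mixed NE: p = 0.8182, q = 0.8182

Work:
Check pure NE:
(Stag, Stag): (18, 18) - no unilateral deviation beneficial
(Hare, Hare): (16, 16) - no unilateral deviation beneficial
Mixed NE: P1 plays Stag with p = 0.8182, P2 plays Stag with q = 0.8182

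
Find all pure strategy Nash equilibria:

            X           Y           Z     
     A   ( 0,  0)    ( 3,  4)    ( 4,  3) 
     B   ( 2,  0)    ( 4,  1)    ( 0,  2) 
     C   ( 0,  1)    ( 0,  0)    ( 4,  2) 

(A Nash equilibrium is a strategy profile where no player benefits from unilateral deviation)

Nash equilibrium: (C, Z)

Work:
Best responses:
  P1 vs X: payoffs [0, 2, 0] → best response B (payoff 2)
  P1 vs Y: payoffs [3, 4, 0] → best response B (payoff 4)
  P1 vs Z: payoffs [4, 0, 4] → best response A/C (payoff 4)
  P2 vs A: payoffs [0, 4, 3] → best response Y (payoff 4)
  P2 vs B: payoffs [0, 1, 2] → best response Z (payoff 2)
  P2 vs C: payoffs [1, 0, 2] → best response Z (payoff 2)
Mutual best responses: (C,Z) → Nash equilibria.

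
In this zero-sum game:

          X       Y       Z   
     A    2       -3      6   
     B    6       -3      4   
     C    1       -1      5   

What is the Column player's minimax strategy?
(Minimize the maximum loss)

Column should play Y, value = -1

Work:
Column player minimizes Row's maximum payoff:
Column X: max payoff to Row = 6
Column Y: max payoff to Row = -1
Column Z: max payoff to Row = 6
Minimum is -1, achieved by column Y.
Minimax strategy: Y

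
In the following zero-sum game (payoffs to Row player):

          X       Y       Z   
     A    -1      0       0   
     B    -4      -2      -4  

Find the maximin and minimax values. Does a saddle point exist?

Maximin = -1, Minimax = -1, Saddle: True

Work:
Row minimums: [-1, -4] → maximin = -1
Column maximums: [-1, 0, 0] → minimax = -1
Saddle point exists! Game value = -1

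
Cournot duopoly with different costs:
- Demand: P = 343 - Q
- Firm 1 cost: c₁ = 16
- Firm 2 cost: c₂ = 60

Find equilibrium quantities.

q₁* = 123.67, q₂* = 79.67

Work:
Reaction: q₁ = (343 - 16 - q₂)/2
Reaction: q₂ = (343 - 60 - q₁)/2
Solve simultaneously:
q₁* = (343 - 2×16 + 60)/3 = 123.67
q₂* = (343 - 2×60 + 16)/3 = 79.67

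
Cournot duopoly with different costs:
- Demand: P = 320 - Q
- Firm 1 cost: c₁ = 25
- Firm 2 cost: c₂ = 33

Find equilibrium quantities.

q₁* = 101.0, q₂* = 93.0

Work:
Reaction: q₁ = (320 - 25 - q₂)/2
Reaction: q₂ = (320 - 33 - q₁)/2
Solve simultaneously:
q₁* = (320 - 2×25 + 33)/3 = 101.0
q₂* = (320 - 2×33 + 25)/3 = 93.0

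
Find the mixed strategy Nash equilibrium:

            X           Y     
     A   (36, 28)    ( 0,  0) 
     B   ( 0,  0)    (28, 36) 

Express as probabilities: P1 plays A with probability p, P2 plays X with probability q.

p = 0.5625, q = 0.4375

Work:
Find probabilities that make opponent indifferent:
P2 chooses q to make P1 indifferent between A and B
P1 chooses p to make P2 indifferent between X and Y
Mixed NE: P1 plays (A: 0.5625, B: 0.4375), P2 plays (X: 0.4375, Y: 0.5625)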